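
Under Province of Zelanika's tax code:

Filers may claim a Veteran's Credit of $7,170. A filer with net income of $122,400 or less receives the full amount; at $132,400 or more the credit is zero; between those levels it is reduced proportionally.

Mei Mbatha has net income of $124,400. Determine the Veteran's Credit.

Veteran's Credit: $124,400 is $2,000 into a $10,000 phase-out range, leaving 8,000/10,000 of the credit: $7,170 × 8,000/10,000 = $5,736.

$5,736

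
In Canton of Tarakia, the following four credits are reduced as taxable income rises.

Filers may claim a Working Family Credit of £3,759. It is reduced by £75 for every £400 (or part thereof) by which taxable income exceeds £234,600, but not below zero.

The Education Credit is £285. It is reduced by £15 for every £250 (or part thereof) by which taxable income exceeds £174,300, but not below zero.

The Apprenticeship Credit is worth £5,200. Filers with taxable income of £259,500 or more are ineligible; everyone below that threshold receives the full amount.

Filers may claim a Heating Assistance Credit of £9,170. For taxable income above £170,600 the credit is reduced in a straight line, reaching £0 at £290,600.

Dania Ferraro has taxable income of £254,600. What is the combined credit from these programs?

£7,960

Working Family Credit: income exceeds £234,600 by £20,000, which is 50 full-or-partial £400 increments; reduction = 50 × £75 = £3,750, leaving £9.
Education Credit: income exceeds £174,300 by £80,300 → 322 increments × £15 = £4,830 ≥ base, so the credit is £0.
Apprenticeship Credit: £254,600 is below the £259,500 cutoff, so the full £5,200 applies.
Heating Assistance Credit: £254,600 is £84,000 into a £120,000 phase-out range, leaving 36,000/120,000 of the credit: £9,170 × 36,000/120,000 = £2,751.
Total: £9 + £0 + £5,200 + £2,751 = £7,960.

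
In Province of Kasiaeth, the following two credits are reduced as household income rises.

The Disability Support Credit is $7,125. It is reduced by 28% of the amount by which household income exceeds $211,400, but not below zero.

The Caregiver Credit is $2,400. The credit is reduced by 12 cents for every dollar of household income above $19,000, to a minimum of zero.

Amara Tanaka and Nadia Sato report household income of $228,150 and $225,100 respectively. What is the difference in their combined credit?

$854

Amara ($228,150): Disability Support Credit: 28% of the $16,750 excess over $211,400 is $4,690; credit = $7,125 − $4,690 = $2,435. Caregiver Credit: 12% of the $209,150 excess over $19,000 is $25,098 ≥ base, so the credit is $0. total $2,435 + $0 = $2,435
Nadia ($225,100): Disability Support Credit: 28% of the $13,700 excess over $211,400 is $3,836; credit = $7,125 − $3,836 = $3,289. Caregiver Credit: 12% of the $206,100 excess over $19,000 is $24,732 ≥ base, so the credit is $0. total $3,289 + $0 = $3,289
Difference: |$2,435 − $3,289| = $854.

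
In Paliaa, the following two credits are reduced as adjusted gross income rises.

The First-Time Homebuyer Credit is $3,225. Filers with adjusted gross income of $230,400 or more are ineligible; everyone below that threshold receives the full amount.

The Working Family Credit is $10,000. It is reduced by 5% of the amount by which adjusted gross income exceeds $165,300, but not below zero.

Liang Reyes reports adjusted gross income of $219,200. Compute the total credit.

$10,530

First-Time Homebuyer Credit: $219,200 is below the $230,400 cutoff, so the full $3,225 applies.
Working Family Credit: 5% of the $53,900 excess over $165,300 is $2,695; credit = $10,000 − $2,695 = $7,305.
Total: $3,225 + $7,305 = $10,530.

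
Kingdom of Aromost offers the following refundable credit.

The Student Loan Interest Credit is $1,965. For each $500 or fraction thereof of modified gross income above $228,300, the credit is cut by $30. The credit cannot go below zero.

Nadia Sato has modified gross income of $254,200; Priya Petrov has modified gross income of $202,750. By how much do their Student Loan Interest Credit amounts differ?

Nadia ($254,200): Student Loan Interest Credit: income exceeds $228,300 by $25,900, which is 52 full-or-partial $500 increments; reduction = 52 × $30 = $1,560, leaving $405.
Priya ($202,750): Student Loan Interest Credit: $202,750 is at or below the $228,300 threshold, so the full $1,965 applies.
Difference: |$405 − $1,965| = $1,560.

$1,560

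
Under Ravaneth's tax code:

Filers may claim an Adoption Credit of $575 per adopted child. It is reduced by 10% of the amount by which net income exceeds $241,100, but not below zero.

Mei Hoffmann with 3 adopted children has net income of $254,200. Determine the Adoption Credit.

Adoption Credit: base = 3 × $575 = $1,725. 10% of the $13,100 excess over $241,100 is $1,310; credit = $1,725 − $1,310 = $415.

$415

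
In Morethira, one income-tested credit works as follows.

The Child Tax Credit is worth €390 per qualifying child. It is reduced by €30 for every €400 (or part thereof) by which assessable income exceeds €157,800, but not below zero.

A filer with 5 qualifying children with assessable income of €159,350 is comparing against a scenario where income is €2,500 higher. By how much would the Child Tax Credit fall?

At €159,350 — base = 5 × €390 = €1,950. income exceeds €157,800 by €1,550, which is 4 full-or-partial €400 increments; reduction = 4 × €30 = €120, leaving €1,830.
At €161,850 — base = 5 × €390 = €1,950. income exceeds €157,800 by €4,050, which is 11 full-or-partial €400 increments; reduction = 11 × €30 = €330, leaving €1,620.
Lost: €1,830 − €1,620 = €210.

€210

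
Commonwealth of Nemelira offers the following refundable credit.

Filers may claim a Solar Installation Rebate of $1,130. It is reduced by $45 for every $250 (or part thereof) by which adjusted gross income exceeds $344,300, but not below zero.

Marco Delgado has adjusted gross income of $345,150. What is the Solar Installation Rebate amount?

$950

Solar Installation Rebate: income exceeds $344,300 by $850, which is 4 full-or-partial $250 increments; reduction = 4 × $45 = $180, leaving $950.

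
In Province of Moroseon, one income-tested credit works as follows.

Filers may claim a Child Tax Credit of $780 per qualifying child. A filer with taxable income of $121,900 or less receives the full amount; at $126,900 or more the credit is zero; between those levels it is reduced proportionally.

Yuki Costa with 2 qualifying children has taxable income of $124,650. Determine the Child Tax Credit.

Child Tax Credit: base = 2 × $780 = $1,560. $124,650 is $2,750 into a $5,000 phase-out range, leaving 2,250/5,000 of the credit: $1,560 × 2,250/5,000 = $702.

$702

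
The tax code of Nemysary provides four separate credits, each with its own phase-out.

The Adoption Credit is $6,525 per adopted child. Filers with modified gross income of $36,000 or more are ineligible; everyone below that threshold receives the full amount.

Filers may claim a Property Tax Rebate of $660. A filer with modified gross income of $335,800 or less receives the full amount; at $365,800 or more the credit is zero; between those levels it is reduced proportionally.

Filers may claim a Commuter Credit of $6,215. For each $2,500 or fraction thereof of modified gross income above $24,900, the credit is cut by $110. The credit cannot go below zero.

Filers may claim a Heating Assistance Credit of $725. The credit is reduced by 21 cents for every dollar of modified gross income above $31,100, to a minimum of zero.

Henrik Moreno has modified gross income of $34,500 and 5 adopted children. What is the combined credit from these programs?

Adoption Credit: base = 5 × $6,525 = $32,625. $34,500 is below the $36,000 cutoff, so the full $32,625 applies.
Property Tax Rebate: $34,500 is at or below the $335,800 threshold, so the full $660 applies.
Commuter Credit: income exceeds $24,900 by $9,600, which is 4 full-or-partial $2,500 increments; reduction = 4 × $110 = $440, leaving $5,775.
Heating Assistance Credit: 21% of the $3,400 excess over $31,100 is $714; credit = $725 − $714 = $11.
Total: $32,625 + $660 + $5,775 + $11 = $39,071.

$39,071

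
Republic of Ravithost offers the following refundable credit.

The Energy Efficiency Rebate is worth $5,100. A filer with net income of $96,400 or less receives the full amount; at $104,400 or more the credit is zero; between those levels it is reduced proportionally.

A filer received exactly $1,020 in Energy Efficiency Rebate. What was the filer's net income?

$102,800

$1,020 is 1,020/5,100 of the full $5,100, so 4,080/5,100 of the $8,000 range has been used: income = $96,400 + $8,000 × 4,080/5,100 = $102,800.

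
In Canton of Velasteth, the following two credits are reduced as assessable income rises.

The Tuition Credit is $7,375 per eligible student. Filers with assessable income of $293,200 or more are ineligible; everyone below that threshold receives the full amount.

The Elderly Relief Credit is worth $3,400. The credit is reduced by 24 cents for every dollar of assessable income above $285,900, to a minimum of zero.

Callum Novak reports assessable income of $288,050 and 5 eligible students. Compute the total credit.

$39,759

Tuition Credit: base = 5 × $7,375 = $36,875. $288,050 is below the $293,200 cutoff, so the full $36,875 applies.
Elderly Relief Credit: 24% of the $2,150 excess over $285,900 is $516; credit = $3,400 − $516 = $2,884.
Total: $36,875 + $2,884 = $39,759.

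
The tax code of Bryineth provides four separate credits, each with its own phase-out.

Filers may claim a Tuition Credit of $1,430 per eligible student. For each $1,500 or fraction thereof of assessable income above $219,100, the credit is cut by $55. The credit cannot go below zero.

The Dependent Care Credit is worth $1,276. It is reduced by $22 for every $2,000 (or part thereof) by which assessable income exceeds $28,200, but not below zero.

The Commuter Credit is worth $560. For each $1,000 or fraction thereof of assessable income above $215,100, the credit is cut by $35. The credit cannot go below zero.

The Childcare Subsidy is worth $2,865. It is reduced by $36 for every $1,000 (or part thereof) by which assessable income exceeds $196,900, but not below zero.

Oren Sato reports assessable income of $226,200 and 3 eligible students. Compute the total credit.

Tuition Credit: base = 3 × $1,430 = $4,290. income exceeds $219,100 by $7,100, which is 5 full-or-partial $1,500 increments; reduction = 5 × $55 = $275, leaving $4,015.
Dependent Care Credit: income exceeds $28,200 by $198,000 → 99 increments × $22 = $2,178 ≥ base, so the credit is $0.
Commuter Credit: income exceeds $215,100 by $11,100, which is 12 full-or-partial $1,000 increments; reduction = 12 × $35 = $420, leaving $140.
Childcare Subsidy: income exceeds $196,900 by $29,300, which is 30 full-or-partial $1,000 increments; reduction = 30 × $36 = $1,080, leaving $1,785.
Total: $4,015 + $0 + $140 + $1,785 = $5,940.

$5,940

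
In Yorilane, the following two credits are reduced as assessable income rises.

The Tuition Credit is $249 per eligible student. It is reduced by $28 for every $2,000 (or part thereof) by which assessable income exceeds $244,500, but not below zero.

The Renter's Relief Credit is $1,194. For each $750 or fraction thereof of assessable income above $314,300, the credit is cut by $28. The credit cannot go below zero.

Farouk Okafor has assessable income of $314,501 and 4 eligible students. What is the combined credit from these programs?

$1,166

Tuition Credit: base = 4 × $249 = $996. income exceeds $244,500 by $70,001 → 36 increments × $28 = $1,008 ≥ base, so the credit is $0.
Renter's Relief Credit: income exceeds $314,300 by $201, which is 1 full-or-partial $750 increment; reduction = 1 × $28 = $28, leaving $1,166.
Total: $0 + $1,166 = $1,166.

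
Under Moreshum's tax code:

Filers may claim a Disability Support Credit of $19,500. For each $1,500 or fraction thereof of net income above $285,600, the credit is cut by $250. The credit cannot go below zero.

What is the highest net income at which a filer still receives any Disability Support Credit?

After 77 increments the reduction is 77 × $250 = $19,250, leaving $250; one more increment wipes it out. Increment 77 ends at excess 77 × $1,500 = $115,500, so the highest qualifying income is $285,600 + $115,500 = $401,100.

$401,100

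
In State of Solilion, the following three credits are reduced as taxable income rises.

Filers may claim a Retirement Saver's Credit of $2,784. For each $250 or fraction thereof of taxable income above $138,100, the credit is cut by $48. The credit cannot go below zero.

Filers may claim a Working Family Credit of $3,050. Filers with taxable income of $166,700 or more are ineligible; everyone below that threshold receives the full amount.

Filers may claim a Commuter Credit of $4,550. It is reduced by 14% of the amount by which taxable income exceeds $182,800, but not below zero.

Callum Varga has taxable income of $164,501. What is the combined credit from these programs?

$7,600

Retirement Saver's Credit: income exceeds $138,100 by $26,401 → 106 increments × $48 = $5,088 ≥ base, so the credit is $0.
Working Family Credit: $164,501 is below the $166,700 cutoff, so the full $3,050 applies.
Commuter Credit: $164,501 is at or below the $182,800 threshold, so the full $4,550 applies.
Total: $0 + $3,050 + $4,550 = $7,600.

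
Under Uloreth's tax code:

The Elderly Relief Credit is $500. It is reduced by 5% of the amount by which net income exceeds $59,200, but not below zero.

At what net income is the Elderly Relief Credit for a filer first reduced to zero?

$69,200

The credit falls by 5% of each dollar above $59,200, so it reaches zero when the excess is $500 / 5% = $10,000: income = $59,200 + $10,000 = $69,200.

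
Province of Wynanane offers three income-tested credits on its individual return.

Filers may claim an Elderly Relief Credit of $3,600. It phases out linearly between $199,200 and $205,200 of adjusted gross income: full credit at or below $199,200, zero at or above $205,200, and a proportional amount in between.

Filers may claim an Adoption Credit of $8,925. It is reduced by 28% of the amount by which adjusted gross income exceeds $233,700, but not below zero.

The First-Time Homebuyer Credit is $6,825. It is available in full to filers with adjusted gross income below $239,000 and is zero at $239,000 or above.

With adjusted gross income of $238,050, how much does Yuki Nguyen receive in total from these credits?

$14,532

Elderly Relief Credit: $238,050 is at or above $205,200, so the credit is $0.
Adoption Credit: 28% of the $4,350 excess over $233,700 is $1,218; credit = $8,925 − $1,218 = $7,707.
First-Time Homebuyer Credit: $238,050 is below the $239,000 cutoff, so the full $6,825 applies.
Total: $0 + $7,707 + $6,825 = $14,532.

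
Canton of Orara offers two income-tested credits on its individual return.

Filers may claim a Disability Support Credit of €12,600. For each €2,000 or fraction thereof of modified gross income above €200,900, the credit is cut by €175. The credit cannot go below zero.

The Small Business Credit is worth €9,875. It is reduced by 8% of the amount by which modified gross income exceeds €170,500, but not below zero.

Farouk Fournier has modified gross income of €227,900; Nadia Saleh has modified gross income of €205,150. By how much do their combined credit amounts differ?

€3,745

Farouk (€227,900): Disability Support Credit: income exceeds €200,900 by €27,000, which is 14 full-or-partial €2,000 increments; reduction = 14 × €175 = €2,450, leaving €10,150. Small Business Credit: 8% of the €57,400 excess over €170,500 is €4,592; credit = €9,875 − €4,592 = €5,283. total €10,150 + €5,283 = €15,433
Nadia (€205,150): Disability Support Credit: income exceeds €200,900 by €4,250, which is 3 full-or-partial €2,000 increments; reduction = 3 × €175 = €525, leaving €12,075. Small Business Credit: 8% of the €34,650 excess over €170,500 is €2,772; credit = €9,875 − €2,772 = €7,103. total €12,075 + €7,103 = €19,178
Difference: |€15,433 − €19,178| = €3,745.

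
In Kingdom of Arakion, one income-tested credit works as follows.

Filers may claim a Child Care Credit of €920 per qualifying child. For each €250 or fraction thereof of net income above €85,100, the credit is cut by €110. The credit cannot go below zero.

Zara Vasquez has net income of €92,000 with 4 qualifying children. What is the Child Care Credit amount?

€600

Child Care Credit: base = 4 × €920 = €3,680. income exceeds €85,100 by €6,900, which is 28 full-or-partial €250 increments; reduction = 28 × €110 = €3,080, leaving €600.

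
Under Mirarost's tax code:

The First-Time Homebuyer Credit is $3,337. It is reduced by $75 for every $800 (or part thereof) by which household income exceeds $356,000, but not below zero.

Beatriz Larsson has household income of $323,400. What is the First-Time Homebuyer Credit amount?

$3,337

First-Time Homebuyer Credit: $323,400 is at or below the $356,000 threshold, so the full $3,337 applies.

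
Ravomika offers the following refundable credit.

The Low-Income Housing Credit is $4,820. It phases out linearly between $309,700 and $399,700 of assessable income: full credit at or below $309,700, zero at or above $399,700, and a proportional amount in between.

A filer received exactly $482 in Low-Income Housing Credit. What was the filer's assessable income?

$482 is 482/4,820 of the full $4,820, so 4,338/4,820 of the $90,000 range has been used: income = $309,700 + $90,000 × 4,338/4,820 = $390,700.

$390,700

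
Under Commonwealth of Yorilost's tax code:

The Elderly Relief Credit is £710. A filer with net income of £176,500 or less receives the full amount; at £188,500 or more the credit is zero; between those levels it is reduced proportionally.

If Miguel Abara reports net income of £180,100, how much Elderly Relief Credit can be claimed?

£497

Elderly Relief Credit: £180,100 is £3,600 into a £12,000 phase-out range, leaving 8,400/12,000 of the credit: £710 × 8,400/12,000 = £497.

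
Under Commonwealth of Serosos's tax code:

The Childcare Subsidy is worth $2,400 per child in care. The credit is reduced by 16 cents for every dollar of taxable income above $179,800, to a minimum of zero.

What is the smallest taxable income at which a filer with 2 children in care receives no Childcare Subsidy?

Full credit = 2 × $2,400 = $4,800.
The credit falls by 16% of each dollar above $179,800, so it reaches zero when the excess is $4,800 / 16% = $30,000: income = $179,800 + $30,000 = $209,800.

$209,800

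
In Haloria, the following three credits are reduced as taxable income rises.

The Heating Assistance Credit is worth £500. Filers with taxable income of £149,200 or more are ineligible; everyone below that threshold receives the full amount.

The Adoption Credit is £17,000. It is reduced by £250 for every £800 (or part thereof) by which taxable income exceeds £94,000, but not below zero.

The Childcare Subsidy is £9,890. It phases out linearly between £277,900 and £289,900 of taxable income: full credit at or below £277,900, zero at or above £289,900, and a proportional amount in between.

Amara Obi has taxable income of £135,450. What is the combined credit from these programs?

Heating Assistance Credit: £135,450 is below the £149,200 cutoff, so the full £500 applies.
Adoption Credit: income exceeds £94,000 by £41,450, which is 52 full-or-partial £800 increments; reduction = 52 × £250 = £13,000, leaving £4,000.
Childcare Subsidy: £135,450 is at or below the £277,900 threshold, so the full £9,890 applies.
Total: £500 + £4,000 + £9,890 = £14,390.

£14,390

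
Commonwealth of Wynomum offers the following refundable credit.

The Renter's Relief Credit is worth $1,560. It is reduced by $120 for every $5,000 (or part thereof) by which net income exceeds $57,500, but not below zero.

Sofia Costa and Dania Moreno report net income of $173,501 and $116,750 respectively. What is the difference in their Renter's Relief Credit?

Sofia ($173,501): Renter's Relief Credit: income exceeds $57,500 by $116,001 → 24 increments × $120 = $2,880 ≥ base, so the credit is $0.
Dania ($116,750): Renter's Relief Credit: income exceeds $57,500 by $59,250, which is 12 full-or-partial $5,000 increments; reduction = 12 × $120 = $1,440, leaving $120.
Difference: |$0 − $120| = $120.

$120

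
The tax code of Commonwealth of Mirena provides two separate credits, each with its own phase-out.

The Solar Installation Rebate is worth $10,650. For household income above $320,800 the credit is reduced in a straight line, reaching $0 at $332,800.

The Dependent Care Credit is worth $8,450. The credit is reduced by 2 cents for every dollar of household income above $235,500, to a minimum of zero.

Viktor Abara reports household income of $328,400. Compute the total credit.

$10,497

Solar Installation Rebate: $328,400 is $7,600 into a $12,000 phase-out range, leaving 4,400/12,000 of the credit: $10,650 × 4,400/12,000 = $3,905.
Dependent Care Credit: 2% of the $92,900 excess over $235,500 is $1,858; credit = $8,450 − $1,858 = $6,592.
Total: $3,905 + $6,592 = $10,497.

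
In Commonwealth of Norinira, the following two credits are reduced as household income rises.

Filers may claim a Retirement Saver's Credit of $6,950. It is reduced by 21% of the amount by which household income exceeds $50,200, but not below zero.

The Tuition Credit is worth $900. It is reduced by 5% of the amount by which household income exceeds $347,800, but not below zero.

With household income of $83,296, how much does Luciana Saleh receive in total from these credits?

$900

Retirement Saver's Credit: 21% of the $33,096 excess over $50,200 is $6,950.16 ≥ base, so the credit is $0.
Tuition Credit: $83,296 is at or below the $347,800 threshold, so the full $900 applies.
Total: $0 + $900 = $900.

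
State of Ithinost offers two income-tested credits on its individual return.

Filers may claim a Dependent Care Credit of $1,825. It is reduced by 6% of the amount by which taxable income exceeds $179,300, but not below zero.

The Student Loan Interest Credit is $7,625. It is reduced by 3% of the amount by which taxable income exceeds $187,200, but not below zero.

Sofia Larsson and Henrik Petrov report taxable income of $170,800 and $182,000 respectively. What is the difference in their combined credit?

Sofia ($170,800): Dependent Care Credit: $170,800 is at or below the $179,300 threshold, so the full $1,825 applies. Student Loan Interest Credit: $170,800 is at or below the $187,200 threshold, so the full $7,625 applies. total $1,825 + $7,625 = $9,450
Henrik ($182,000): Dependent Care Credit: 6% of the $2,700 excess over $179,300 is $162; credit = $1,825 − $162 = $1,663. Student Loan Interest Credit: $182,000 is at or below the $187,200 threshold, so the full $7,625 applies. total $1,663 + $7,625 = $9,288
Difference: |$9,450 − $9,288| = $162.

$162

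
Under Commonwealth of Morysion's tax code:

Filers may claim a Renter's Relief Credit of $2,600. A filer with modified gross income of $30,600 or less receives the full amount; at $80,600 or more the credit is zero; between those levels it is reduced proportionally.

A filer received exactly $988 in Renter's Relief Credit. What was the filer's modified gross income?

$61,600

$988 is 988/2,600 of the full $2,600, so 1,612/2,600 of the $50,000 range has been used: income = $30,600 + $50,000 × 1,612/2,600 = $61,600.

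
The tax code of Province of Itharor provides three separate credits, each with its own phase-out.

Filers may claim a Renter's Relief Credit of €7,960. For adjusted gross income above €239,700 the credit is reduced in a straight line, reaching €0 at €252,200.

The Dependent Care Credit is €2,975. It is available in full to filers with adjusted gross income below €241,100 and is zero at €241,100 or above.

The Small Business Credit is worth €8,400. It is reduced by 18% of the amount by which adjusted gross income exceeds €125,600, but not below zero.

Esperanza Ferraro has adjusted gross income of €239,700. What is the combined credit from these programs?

Renter's Relief Credit: €239,700 is at or below the €239,700 threshold, so the full €7,960 applies.
Dependent Care Credit: €239,700 is below the €241,100 cutoff, so the full €2,975 applies.
Small Business Credit: 18% of the €114,100 excess over €125,600 is €20,538 ≥ base, so the credit is €0.
Total: €7,960 + €2,975 + €0 = €10,935.

€10,935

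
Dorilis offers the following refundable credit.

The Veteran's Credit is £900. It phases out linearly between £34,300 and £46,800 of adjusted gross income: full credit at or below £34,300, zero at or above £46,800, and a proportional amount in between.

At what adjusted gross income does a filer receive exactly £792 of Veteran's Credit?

£35,800

£792 is 792/900 of the full £900, so 108/900 of the £12,500 range has been used: income = £34,300 + £12,500 × 108/900 = £35,800.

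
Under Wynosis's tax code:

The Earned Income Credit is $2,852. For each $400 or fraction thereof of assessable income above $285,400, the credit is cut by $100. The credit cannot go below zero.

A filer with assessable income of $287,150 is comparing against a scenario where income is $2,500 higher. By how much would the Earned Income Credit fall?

$600

At $287,150 — income exceeds $285,400 by $1,750, which is 5 full-or-partial $400 increments; reduction = 5 × $100 = $500, leaving $2,352.
At $289,650 — income exceeds $285,400 by $4,250, which is 11 full-or-partial $400 increments; reduction = 11 × $100 = $1,100, leaving $1,752.
Lost: $2,352 − $1,752 = $600.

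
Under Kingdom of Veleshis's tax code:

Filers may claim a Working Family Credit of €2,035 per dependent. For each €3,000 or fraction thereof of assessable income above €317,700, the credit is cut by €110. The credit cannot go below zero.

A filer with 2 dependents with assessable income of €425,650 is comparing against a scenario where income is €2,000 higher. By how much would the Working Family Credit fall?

At €425,650 — base = 2 × €2,035 = €4,070. income exceeds €317,700 by €107,950, which is 36 full-or-partial €3,000 increments; reduction = 36 × €110 = €3,960, leaving €110.
At €427,650 — base = 2 × €2,035 = €4,070. income exceeds €317,700 by €109,950 → 37 increments × €110 = €4,070 ≥ base, so the credit is €0.
Lost: €110 − €0 = €110.

€110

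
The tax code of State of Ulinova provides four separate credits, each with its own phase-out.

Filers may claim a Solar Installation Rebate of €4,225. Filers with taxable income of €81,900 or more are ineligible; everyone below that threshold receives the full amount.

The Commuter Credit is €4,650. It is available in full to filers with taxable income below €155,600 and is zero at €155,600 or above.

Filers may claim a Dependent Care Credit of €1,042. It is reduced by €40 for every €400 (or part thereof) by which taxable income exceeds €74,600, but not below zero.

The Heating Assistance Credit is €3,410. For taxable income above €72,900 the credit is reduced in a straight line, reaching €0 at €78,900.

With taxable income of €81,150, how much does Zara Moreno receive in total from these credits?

€9,237

Solar Installation Rebate: €81,150 is below the €81,900 cutoff, so the full €4,225 applies.
Commuter Credit: €81,150 is below the €155,600 cutoff, so the full €4,650 applies.
Dependent Care Credit: income exceeds €74,600 by €6,550, which is 17 full-or-partial €400 increments; reduction = 17 × €40 = €680, leaving €362.
Heating Assistance Credit: €81,150 is at or above €78,900, so the credit is €0.
Total: €4,225 + €4,650 + €362 + €0 = €9,237.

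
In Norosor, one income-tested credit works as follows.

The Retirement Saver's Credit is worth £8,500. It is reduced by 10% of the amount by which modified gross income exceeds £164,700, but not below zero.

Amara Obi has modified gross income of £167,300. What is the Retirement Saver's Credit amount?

Retirement Saver's Credit: 10% of the £2,600 excess over £164,700 is £260; credit = £8,500 − £260 = £8,240.

£8,240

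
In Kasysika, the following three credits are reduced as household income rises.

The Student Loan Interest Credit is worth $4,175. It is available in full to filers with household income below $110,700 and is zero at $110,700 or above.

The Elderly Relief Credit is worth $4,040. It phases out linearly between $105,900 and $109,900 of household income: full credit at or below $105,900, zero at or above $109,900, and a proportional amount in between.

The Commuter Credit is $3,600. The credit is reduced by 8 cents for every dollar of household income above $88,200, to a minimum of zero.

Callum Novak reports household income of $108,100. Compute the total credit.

$8,001

Student Loan Interest Credit: $108,100 is below the $110,700 cutoff, so the full $4,175 applies.
Elderly Relief Credit: $108,100 is $2,200 into a $4,000 phase-out range, leaving 1,800/4,000 of the credit: $4,040 × 1,800/4,000 = $1,818.
Commuter Credit: 8% of the $19,900 excess over $88,200 is $1,592; credit = $3,600 − $1,592 = $2,008.
Total: $4,175 + $1,818 + $2,008 = $8,001.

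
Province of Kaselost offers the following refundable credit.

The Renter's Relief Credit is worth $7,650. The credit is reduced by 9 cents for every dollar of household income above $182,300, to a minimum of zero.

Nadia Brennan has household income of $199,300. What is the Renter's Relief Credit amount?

Renter's Relief Credit: 9% of the $17,000 excess over $182,300 is $1,530; credit = $7,650 − $1,530 = $6,120.

$6,120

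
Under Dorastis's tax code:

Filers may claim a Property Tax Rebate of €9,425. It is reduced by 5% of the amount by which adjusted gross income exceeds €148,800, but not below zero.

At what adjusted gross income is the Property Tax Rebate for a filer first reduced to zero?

The credit falls by 5% of each euro above €148,800, so it reaches zero when the excess is €9,425 / 5% = €188,500: income = €148,800 + €188,500 = €337,300.

€337,300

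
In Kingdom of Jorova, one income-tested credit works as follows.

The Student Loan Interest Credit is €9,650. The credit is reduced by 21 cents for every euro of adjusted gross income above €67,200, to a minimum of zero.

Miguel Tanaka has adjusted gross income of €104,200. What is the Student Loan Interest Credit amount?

Student Loan Interest Credit: 21% of the €37,000 excess over €67,200 is €7,770; credit = €9,650 − €7,770 = €1,880.

€1,880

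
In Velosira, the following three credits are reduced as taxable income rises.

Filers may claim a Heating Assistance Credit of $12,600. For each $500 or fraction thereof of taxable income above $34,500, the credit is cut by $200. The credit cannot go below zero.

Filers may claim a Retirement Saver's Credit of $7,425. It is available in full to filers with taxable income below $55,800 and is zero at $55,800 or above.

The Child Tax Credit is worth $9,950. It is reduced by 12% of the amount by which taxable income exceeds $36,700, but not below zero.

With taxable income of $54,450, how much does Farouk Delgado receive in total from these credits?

Heating Assistance Credit: income exceeds $34,500 by $19,950, which is 40 full-or-partial $500 increments; reduction = 40 × $200 = $8,000, leaving $4,600.
Retirement Saver's Credit: $54,450 is below the $55,800 cutoff, so the full $7,425 applies.
Child Tax Credit: 12% of the $17,750 excess over $36,700 is $2,130; credit = $9,950 − $2,130 = $7,820.
Total: $4,600 + $7,425 + $7,820 = $19,845.

$19,845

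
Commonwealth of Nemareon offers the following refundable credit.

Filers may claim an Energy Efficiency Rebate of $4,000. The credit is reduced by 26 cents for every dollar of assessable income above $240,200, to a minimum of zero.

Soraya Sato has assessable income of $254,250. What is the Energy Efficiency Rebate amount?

Energy Efficiency Rebate: 26% of the $14,050 excess over $240,200 is $3,653; credit = $4,000 − $3,653 = $347.

$347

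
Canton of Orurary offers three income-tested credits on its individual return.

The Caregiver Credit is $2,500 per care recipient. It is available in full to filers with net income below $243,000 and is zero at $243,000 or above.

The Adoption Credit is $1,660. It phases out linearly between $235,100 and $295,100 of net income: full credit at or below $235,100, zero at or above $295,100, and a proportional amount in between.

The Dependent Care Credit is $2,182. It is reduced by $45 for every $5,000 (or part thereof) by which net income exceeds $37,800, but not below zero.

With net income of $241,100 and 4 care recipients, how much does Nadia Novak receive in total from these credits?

Caregiver Credit: base = 4 × $2,500 = $10,000. $241,100 is below the $243,000 cutoff, so the full $10,000 applies.
Adoption Credit: $241,100 is $6,000 into a $60,000 phase-out range, leaving 54,000/60,000 of the credit: $1,660 × 54,000/60,000 = $1,494.
Dependent Care Credit: income exceeds $37,800 by $203,300, which is 41 full-or-partial $5,000 increments; reduction = 41 × $45 = $1,845, leaving $337.
Total: $10,000 + $1,494 + $337 = $11,831.

$11,831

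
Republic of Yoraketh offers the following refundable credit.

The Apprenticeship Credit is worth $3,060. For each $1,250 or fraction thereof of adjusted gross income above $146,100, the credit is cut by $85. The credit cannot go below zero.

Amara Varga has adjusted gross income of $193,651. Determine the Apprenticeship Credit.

Apprenticeship Credit: income exceeds $146,100 by $47,551 → 39 increments × $85 = $3,315 ≥ base, so the credit is $0.

$0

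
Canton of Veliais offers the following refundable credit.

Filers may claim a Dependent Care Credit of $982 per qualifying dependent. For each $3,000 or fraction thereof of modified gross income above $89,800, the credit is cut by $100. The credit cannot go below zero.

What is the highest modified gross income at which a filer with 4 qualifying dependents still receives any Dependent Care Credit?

Full credit = 4 × $982 = $3,928.
After 39 increments the reduction is 39 × $100 = $3,900, leaving $28; one more increment wipes it out. Increment 39 ends at excess 39 × $3,000 = $117,000, so the highest qualifying income is $89,800 + $117,000 = $206,800.

$206,800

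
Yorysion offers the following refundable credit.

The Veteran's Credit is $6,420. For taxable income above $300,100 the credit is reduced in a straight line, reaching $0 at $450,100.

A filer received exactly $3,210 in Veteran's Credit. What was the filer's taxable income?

$375,100

$3,210 is 3,210/6,420 of the full $6,420, so 3,210/6,420 of the $150,000 range has been used: income = $300,100 + $150,000 × 3,210/6,420 = $375,100.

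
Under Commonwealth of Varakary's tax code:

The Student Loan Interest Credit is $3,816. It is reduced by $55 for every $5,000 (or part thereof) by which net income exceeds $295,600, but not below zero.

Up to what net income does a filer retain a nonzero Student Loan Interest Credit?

$640,600

After 69 increments the reduction is 69 × $55 = $3,795, leaving $21; one more increment wipes it out. Increment 69 ends at excess 69 × $5,000 = $345,000, so the highest qualifying income is $295,600 + $345,000 = $640,600.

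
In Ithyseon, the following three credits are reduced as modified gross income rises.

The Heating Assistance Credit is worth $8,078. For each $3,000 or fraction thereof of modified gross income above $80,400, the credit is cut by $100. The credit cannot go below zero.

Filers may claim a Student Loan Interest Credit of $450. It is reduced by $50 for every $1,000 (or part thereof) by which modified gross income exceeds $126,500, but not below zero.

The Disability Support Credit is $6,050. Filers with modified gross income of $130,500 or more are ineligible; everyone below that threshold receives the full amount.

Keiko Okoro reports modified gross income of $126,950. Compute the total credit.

Heating Assistance Credit: income exceeds $80,400 by $46,550, which is 16 full-or-partial $3,000 increments; reduction = 16 × $100 = $1,600, leaving $6,478.
Student Loan Interest Credit: income exceeds $126,500 by $450, which is 1 full-or-partial $1,000 increment; reduction = 1 × $50 = $50, leaving $400.
Disability Support Credit: $126,950 is below the $130,500 cutoff, so the full $6,050 applies.
Total: $6,478 + $400 + $6,050 = $12,928.

$12,928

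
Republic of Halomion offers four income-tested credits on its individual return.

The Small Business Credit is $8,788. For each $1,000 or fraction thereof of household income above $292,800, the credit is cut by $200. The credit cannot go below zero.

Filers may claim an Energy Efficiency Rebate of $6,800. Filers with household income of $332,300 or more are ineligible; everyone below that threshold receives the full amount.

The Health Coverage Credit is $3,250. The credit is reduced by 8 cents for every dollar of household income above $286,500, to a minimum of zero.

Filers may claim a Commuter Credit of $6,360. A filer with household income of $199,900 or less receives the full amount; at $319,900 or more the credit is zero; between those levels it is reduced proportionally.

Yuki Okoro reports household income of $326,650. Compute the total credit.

$8,826

Small Business Credit: income exceeds $292,800 by $33,850, which is 34 full-or-partial $1,000 increments; reduction = 34 × $200 = $6,800, leaving $1,988.
Energy Efficiency Rebate: $326,650 is below the $332,300 cutoff, so the full $6,800 applies.
Health Coverage Credit: 8% of the $40,150 excess over $286,500 is $3,212; credit = $3,250 − $3,212 = $38.
Commuter Credit: $326,650 is at or above $319,900, so the credit is $0.
Total: $1,988 + $6,800 + $38 + $0 = $8,826.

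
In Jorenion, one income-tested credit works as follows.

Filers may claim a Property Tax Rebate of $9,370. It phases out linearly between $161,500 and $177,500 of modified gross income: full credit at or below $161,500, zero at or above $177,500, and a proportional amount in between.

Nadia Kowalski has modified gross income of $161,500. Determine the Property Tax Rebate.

$9,370

Property Tax Rebate: $161,500 is at or below the $161,500 threshold, so the full $9,370 applies.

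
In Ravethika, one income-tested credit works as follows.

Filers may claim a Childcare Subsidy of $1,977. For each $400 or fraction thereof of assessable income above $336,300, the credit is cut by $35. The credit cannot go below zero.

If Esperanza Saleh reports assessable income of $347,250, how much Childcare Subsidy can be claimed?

$997

Childcare Subsidy: income exceeds $336,300 by $10,950, which is 28 full-or-partial $400 increments; reduction = 28 × $35 = $980, leaving $997.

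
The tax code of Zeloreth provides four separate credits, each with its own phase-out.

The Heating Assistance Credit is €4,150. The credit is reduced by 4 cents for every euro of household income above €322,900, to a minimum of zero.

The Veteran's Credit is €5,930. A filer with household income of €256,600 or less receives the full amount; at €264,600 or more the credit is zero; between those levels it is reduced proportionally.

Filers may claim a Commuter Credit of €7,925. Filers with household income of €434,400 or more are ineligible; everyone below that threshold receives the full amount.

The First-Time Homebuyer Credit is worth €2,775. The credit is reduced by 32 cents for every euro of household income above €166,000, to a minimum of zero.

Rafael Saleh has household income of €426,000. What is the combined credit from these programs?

€7,951

Heating Assistance Credit: 4% of the €103,100 excess over €322,900 is €4,124; credit = €4,150 − €4,124 = €26.
Veteran's Credit: €426,000 is at or above €264,600, so the credit is €0.
Commuter Credit: €426,000 is below the €434,400 cutoff, so the full €7,925 applies.
First-Time Homebuyer Credit: 32% of the €260,000 excess over €166,000 is €83,200 ≥ base, so the credit is €0.
Total: €26 + €0 + €7,925 + €0 = €7,951.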